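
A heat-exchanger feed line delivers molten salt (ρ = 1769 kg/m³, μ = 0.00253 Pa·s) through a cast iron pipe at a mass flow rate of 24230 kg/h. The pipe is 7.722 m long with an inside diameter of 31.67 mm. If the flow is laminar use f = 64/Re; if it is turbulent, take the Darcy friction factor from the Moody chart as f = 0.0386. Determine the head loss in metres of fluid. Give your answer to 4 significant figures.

h_f ≈ 11.19 m

ṁ = 24230 kg/h = 24230/3600 = 6.731 kg/s.
A = πD²/4 = π(0.03167)²/4 = 0.0007877 m²; mean velocity V = ṁ/(ρA) = 6.731/(1769 · 0.0007877) = 4.83 m/s.
Reynolds number Re = ρVD/μ = 1769 · 4.83 · 0.03167 / 0.00253 = 1.07e+05.
Re > 4000 → turbulent; use the Moody-chart value f = 0.0386.
Darcy-Weisbach: ΔP = f(L/D)(ρV²/2) = 0.0386·(7.722/0.03167)·(1769·4.83²/2) = 0.0386·243.8·2.063e+04 = 1.942e+05 Pa.
Head loss h_f = ΔP/(ρg) = 1.942e+05/(1769·9.81) = 11.19 m.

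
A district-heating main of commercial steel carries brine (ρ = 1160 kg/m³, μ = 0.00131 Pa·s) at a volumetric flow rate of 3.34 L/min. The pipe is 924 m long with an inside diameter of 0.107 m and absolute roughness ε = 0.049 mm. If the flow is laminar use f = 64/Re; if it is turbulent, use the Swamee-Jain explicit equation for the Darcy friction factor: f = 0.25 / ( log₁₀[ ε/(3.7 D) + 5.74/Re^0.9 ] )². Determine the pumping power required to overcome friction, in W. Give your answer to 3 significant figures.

P ≈ 0.00117 W

Q = 3.34 L/min = 3.34/60000 = 5.567e-05 m³/s.
Cross-sectional area A = πD²/4 = π(0.107)²/4 = 0.008992 m²; mean velocity V = Q/A = 5.567e-05/0.008992 = 0.006191 m/s.
Reynolds number Re = ρVD/μ = 1160 · 0.006191 · 0.107 / 0.00131 = 586.6.
Re < 2300 → laminar flow, so f = 64/Re = 64/586.6 = 0.1091 (the turbulent correlation is not needed).
Darcy-Weisbach: ΔP = f(L/D)(ρV²/2) = 0.1091·(924/0.107)·(1160·0.006191²/2) = 0.1091·8636·0.02223 = 20.94 Pa.
Pumping power P = QΔP = 5.567e-05·20.94 = 0.001166 W = 0.00117 W.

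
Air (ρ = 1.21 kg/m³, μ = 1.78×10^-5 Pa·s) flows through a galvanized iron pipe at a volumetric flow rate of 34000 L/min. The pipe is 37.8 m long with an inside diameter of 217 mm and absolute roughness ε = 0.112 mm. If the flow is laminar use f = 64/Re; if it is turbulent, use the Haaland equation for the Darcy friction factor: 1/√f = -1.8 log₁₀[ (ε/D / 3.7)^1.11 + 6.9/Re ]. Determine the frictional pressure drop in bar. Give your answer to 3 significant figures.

ΔP ≈ 0.00459 bar

Q = 34000 L/min = 34000/60000 = 0.5667 m³/s.
Cross-sectional area A = πD²/4 = π(0.217)²/4 = 0.03698 m²; mean velocity V = Q/A = 0.5667/0.03698 = 15.32 m/s.
Reynolds number Re = ρVD/μ = 1.21 · 15.32 · 0.217 / 1.78e-05 = 2.26e+05.
Re > 4000 → turbulent. Relative roughness ε/D = 0.000112/0.217 = 0.000516. Haaland: 1/√f = -1.8 log₁₀[(0.000516/3.7)^1.11 + 6.9/2.26e+05] = -1.8 log₁₀[5.25e-05 + 3.05e-05] = 7.345, so f = 0.01854.
Darcy-Weisbach: ΔP = f(L/D)(ρV²/2) = 0.01854·(37.8/0.217)·(1.21·15.32²/2) = 0.01854·174.2·142 = 458.6 Pa.
ΔP = 458.6 Pa = 0.00459 bar.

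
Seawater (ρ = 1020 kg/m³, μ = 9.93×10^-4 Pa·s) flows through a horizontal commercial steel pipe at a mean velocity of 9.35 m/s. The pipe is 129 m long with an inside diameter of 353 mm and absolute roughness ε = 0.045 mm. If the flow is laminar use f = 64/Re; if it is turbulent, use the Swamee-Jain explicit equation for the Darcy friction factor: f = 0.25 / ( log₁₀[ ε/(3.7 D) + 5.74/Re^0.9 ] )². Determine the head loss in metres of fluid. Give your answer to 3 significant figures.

h_f ≈ 21.3 m

Reynolds number Re = ρVD/μ = 1020 · 9.35 · 0.353 / 0.000993 = 3.39e+06.
Re > 4000 → turbulent. Relative roughness ε/D = 4.5e-05/0.353 = 0.000127. Swamee-Jain: f = 0.25/(log₁₀[0.000127/3.7 + 5.74/3.39e+06^0.9])² = 0.25/(log₁₀[3.45e-05 + 7.62e-06])² = 0.25/(-4.376)² = 0.01306.
Darcy-Weisbach: ΔP = f(L/D)(ρV²/2) = 0.01306·(129/0.353)·(1020·9.35²/2) = 0.01306·365.4·4.459e+04 = 2.127e+05 Pa.
Head loss h_f = ΔP/(ρg) = 2.127e+05/(1020·9.81) = 21.3 m.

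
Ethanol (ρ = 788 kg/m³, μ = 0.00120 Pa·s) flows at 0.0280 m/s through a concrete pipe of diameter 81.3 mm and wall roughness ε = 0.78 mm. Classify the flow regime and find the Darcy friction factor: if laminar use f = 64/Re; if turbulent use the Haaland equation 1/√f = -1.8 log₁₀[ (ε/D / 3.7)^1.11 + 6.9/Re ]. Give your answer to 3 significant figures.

f ≈ 0.0428

Re = ρVD/μ = 788·0.028·0.0813/0.0012 = 1495.
Re < 2300 → laminar, so f = 64/Re = 0.04281 (roughness is irrelevant in laminar flow).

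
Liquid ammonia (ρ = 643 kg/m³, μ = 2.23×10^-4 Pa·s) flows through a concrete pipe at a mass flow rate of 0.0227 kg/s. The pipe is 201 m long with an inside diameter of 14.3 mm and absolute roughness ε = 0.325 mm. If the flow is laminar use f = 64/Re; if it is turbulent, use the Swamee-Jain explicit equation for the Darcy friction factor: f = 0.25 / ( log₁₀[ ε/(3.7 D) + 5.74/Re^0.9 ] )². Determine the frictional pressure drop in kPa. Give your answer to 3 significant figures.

A = πD²/4 = π(0.0143)²/4 = 0.0001606 m²; mean velocity V = ṁ/(ρA) = 0.0227/(643 · 0.0001606) = 0.2198 m/s.
Reynolds number Re = ρVD/μ = 643 · 0.2198 · 0.0143 / 0.000223 = 9063.
Re > 4000 → turbulent. Relative roughness ε/D = 0.000325/0.0143 = 0.0227. Swamee-Jain: f = 0.25/(log₁₀[0.0227/3.7 + 5.74/9063^0.9])² = 0.25/(log₁₀[0.00614 + 0.00158])² = 0.25/(-2.113)² = 0.05602.
Darcy-Weisbach: ΔP = f(L/D)(ρV²/2) = 0.05602·(201/0.0143)·(643·0.2198²/2) = 0.05602·1.406e+04·15.53 = 1.223e+04 Pa.
ΔP = 1.223e+04 Pa = 12.2 kPa.

ΔP ≈ 12.2 kPa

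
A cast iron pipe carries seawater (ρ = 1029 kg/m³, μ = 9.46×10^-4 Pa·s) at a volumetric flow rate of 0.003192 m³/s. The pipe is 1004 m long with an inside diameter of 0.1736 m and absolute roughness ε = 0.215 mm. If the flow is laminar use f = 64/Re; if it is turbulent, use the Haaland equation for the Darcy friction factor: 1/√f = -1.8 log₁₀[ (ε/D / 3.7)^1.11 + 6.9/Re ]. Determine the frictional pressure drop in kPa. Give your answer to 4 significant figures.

ΔP ≈ 1.456 kPa

Cross-sectional area A = πD²/4 = π(0.1736)²/4 = 0.02367 m²; mean velocity V = Q/A = 0.003192/0.02367 = 0.1349 m/s.
Reynolds number Re = ρVD/μ = 1029 · 0.1349 · 0.1736 / 0.000946 = 2.547e+04.
Re > 4000 → turbulent. Relative roughness ε/D = 0.000215/0.1736 = 0.00124. Haaland: 1/√f = -1.8 log₁₀[(0.00124/3.7)^1.11 + 6.9/2.547e+04] = -1.8 log₁₀[0.000139 + 0.000271] = 6.097, so f = 0.0269.
Darcy-Weisbach: ΔP = f(L/D)(ρV²/2) = 0.0269·(1004/0.1736)·(1029·0.1349²/2) = 0.0269·5783·9.357 = 1456 Pa.
ΔP = 1456 Pa = 1.456 kPa.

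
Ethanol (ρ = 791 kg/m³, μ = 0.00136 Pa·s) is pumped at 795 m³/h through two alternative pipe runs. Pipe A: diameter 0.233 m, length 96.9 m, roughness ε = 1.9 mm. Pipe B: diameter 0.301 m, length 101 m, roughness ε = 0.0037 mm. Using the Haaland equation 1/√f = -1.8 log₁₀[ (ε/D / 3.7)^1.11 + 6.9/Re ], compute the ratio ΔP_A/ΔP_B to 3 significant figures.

Pipe A: V = Q/A = 0.2208/0.04264 = 5.179 m/s; Re = 7.019e+05; ε/D = 0.00815; Haaland → f = 0.03558; ΔP_A = f(L/D)(ρV²/2) = 1.57e+05 Pa.
Pipe B: V = Q/A = 0.2208/0.07116 = 3.103 m/s; Re = 5.433e+05; ε/D = 1.23e-05; Haaland → f = 0.01302; ΔP_B = f(L/D)(ρV²/2) = 1.664e+04 Pa.
ΔP_A/ΔP_B = 1.57e+05/1.664e+04 = 9.43.

ΔP_A/ΔP_B ≈ 9.43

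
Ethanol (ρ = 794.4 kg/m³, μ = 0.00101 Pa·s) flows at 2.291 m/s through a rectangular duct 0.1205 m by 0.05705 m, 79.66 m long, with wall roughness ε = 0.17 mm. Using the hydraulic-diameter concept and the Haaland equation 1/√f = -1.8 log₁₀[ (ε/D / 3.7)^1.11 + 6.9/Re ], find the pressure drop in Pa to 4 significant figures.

ΔP ≈ 53830 Pa

Hydraulic diameter D_h = 4A/P = 4·(0.1205·0.05705)/(2·(0.1205+0.05705)) = 0.0275/0.3551 = 0.07744 m.
Re = ρVD_h/μ = 794.4·2.291·0.07744/0.00101 = 1.395e+05.
ε/D_h = 0.00017/0.07744 = 0.0022; Haaland gives 1/√f = -1.8 log₁₀[0.000262+4.94e-05] = 6.312, so f = 0.0251.
ΔP = f(L/D_h)(ρV²/2) = 0.0251·79.66/0.07744·2085 = 5.383e+04 Pa.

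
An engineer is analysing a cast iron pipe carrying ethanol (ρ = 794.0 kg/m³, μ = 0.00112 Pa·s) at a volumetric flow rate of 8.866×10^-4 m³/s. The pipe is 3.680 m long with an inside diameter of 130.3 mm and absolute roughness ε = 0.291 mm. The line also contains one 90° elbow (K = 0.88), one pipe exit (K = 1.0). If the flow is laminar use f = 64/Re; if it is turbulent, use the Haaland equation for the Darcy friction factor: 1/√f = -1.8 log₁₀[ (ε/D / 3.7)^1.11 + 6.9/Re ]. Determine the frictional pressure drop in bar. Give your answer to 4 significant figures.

ΔP ≈ 5.174×10^-5 bar

Cross-sectional area A = πD²/4 = π(0.1303)²/4 = 0.01333 m²; mean velocity V = Q/A = 0.0008866/0.01333 = 0.06649 m/s.
Reynolds number Re = ρVD/μ = 794 · 0.06649 · 0.1303 / 0.00112 = 6142.
Re > 4000 → turbulent. Relative roughness ε/D = 0.000291/0.1303 = 0.00223. Haaland: 1/√f = -1.8 log₁₀[(0.00223/3.7)^1.11 + 6.9/6142] = -1.8 log₁₀[0.000267 + 0.00112] = 5.142, so f = 0.03782.
Total minor-loss coefficient ΣK = 1·0.88 + 1·1 = 1.88.
ΔP = [f·L/D + ΣK]·(ρV²/2) = [0.03782·3.68/0.1303 + 1.88]·(794·0.06649²/2) = [1.068 + 1.88]·1.755 = 5.174 Pa.
ΔP = 5.174 Pa = 5.174×10^-5 bar.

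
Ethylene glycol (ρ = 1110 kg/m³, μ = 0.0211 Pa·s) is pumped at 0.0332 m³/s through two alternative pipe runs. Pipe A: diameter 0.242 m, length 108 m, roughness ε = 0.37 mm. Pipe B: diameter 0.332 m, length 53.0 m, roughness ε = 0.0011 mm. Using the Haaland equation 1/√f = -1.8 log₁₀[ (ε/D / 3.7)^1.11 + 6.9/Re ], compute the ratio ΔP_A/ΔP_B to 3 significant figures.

Pipe A: V = Q/A = 0.0332/0.046 = 0.7218 m/s; Re = 9189; ε/D = 0.00153; Haaland → f = 0.03355; ΔP_A = f(L/D)(ρV²/2) = 4329 Pa.
Pipe B: V = Q/A = 0.0332/0.08657 = 0.3835 m/s; Re = 6698; ε/D = 3.31e-06; Haaland → f = 0.03459; ΔP_B = f(L/D)(ρV²/2) = 450.8 Pa.
ΔP_A/ΔP_B = 4329/450.8 = 9.60.

ΔP_A/ΔP_B ≈ 9.60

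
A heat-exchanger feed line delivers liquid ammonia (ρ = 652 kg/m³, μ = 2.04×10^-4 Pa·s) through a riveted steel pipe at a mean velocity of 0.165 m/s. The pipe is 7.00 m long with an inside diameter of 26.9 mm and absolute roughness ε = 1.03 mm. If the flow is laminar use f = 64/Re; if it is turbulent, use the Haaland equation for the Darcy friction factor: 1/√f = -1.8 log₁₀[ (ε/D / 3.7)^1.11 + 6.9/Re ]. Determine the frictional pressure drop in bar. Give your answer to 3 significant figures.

ΔP ≈ 0.00151 bar

Reynolds number Re = ρVD/μ = 652 · 0.165 · 0.0269 / 0.000204 = 1.419e+04.
Re > 4000 → turbulent. Relative roughness ε/D = 0.00103/0.0269 = 0.0383. Haaland: 1/√f = -1.8 log₁₀[(0.0383/3.7)^1.11 + 6.9/1.419e+04] = -1.8 log₁₀[0.00626 + 0.000486] = 3.908, so f = 0.06549.
Darcy-Weisbach: ΔP = f(L/D)(ρV²/2) = 0.06549·(7/0.0269)·(652·0.165²/2) = 0.06549·260.2·8.875 = 151.2 Pa.
ΔP = 151.2 Pa = 0.00151 bar.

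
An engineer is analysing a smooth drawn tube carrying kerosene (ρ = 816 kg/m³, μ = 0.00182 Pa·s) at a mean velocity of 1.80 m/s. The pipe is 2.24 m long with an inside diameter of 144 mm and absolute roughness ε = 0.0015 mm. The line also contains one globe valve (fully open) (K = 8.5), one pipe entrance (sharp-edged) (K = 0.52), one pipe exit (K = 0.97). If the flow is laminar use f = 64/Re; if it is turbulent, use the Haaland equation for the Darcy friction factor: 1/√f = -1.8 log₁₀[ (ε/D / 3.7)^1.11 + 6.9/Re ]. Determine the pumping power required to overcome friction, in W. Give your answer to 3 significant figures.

Reynolds number Re = ρVD/μ = 816 · 1.8 · 0.144 / 0.00182 = 1.162e+05.
Re > 4000 → turbulent. Relative roughness ε/D = 1.5e-06/0.144 = 1.04e-05. Haaland: 1/√f = -1.8 log₁₀[(1.04e-05/3.7)^1.11 + 6.9/1.162e+05] = -1.8 log₁₀[6.9e-07 + 5.94e-05] = 7.598, so f = 0.01732.
Total minor-loss coefficient ΣK = 1·8.5 + 1·0.52 + 1·0.97 = 9.99.
ΔP = [f·L/D + ΣK]·(ρV²/2) = [0.01732·2.24/0.144 + 9.99]·(816·1.8²/2) = [0.2694 + 9.99]·1322 = 1.356e+04 Pa.
Q = V·A = 1.8·0.01629 = 0.02931 m³/s.
Pumping power P = QΔP = 0.02931·1.356e+04 = 397.6 W = 398 W.

P ≈ 398 W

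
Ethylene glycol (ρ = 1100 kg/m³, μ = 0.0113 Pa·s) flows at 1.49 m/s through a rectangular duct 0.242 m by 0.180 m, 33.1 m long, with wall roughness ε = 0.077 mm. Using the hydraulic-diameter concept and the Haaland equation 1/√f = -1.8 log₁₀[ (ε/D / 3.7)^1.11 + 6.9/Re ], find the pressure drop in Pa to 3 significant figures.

ΔP ≈ 4730 Pa

Hydraulic diameter D_h = 4A/P = 4·(0.242·0.18)/(2·(0.242+0.18)) = 0.1742/0.844 = 0.2064 m.
Re = ρVD_h/μ = 1100·1.49·0.2064/0.0113 = 2.994e+04.
ε/D_h = 7.7e-05/0.2064 = 0.000373; Haaland gives 1/√f = -1.8 log₁₀[3.66e-05+0.00023] = 6.432, so f = 0.02417.
ΔP = f(L/D_h)(ρV²/2) = 0.02417·33.1/0.2064·1221 = 4732 Pa.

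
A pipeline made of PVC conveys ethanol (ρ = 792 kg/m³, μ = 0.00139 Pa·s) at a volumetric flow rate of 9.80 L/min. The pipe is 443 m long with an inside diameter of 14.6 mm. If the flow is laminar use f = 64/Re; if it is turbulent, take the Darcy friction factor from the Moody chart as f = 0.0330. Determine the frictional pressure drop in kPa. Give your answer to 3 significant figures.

ΔP ≈ 377 kPa

Q = 9.80 L/min = 9.80/60000 = 0.0001633 m³/s.
Cross-sectional area A = πD²/4 = π(0.0146)²/4 = 0.0001674 m²; mean velocity V = Q/A = 0.0001633/0.0001674 = 0.9756 m/s.
Reynolds number Re = ρVD/μ = 792 · 0.9756 · 0.0146 / 0.00139 = 8116.
Re > 4000 → turbulent; use the Moody-chart value f = 0.0330.
Darcy-Weisbach: ΔP = f(L/D)(ρV²/2) = 0.033·(443/0.0146)·(792·0.9756²/2) = 0.033·3.034e+04·376.9 = 3.774e+05 Pa.
ΔP = 3.774e+05 Pa = 377 kPa.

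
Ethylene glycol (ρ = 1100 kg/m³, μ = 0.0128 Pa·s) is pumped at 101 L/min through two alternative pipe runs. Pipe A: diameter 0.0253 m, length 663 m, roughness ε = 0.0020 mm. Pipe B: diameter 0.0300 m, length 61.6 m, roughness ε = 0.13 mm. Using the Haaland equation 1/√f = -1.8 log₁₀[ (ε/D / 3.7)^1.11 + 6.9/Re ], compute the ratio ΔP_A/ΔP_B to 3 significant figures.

ΔP_A/ΔP_B ≈ 21.3

Pipe A: V = Q/A = 0.001683/0.0005027 = 3.348 m/s; Re = 7280; ε/D = 7.91e-05; Haaland → f = 0.03383; ΔP_A = f(L/D)(ρV²/2) = 5.467e+06 Pa.
Pipe B: V = Q/A = 0.001683/0.0007069 = 2.381 m/s; Re = 6140; ε/D = 0.00433; Haaland → f = 0.0401; ΔP_B = f(L/D)(ρV²/2) = 2.568e+05 Pa.
ΔP_A/ΔP_B = 5.467e+06/2.568e+05 = 21.3.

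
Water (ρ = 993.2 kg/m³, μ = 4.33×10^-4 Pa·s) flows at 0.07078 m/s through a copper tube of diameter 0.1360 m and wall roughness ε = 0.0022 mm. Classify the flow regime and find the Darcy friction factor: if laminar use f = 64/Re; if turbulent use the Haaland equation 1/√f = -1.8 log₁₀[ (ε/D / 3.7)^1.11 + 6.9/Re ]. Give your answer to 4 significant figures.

f ≈ 0.02514

Re = ρVD/μ = 993.2·0.07078·0.136/0.000433 = 2.208e+04.
Re > 4000 → turbulent. ε/D = 2.2e-06/0.136 = 1.62e-05; Haaland: 1/√f = -1.8 log₁₀[1.13e-06 + 0.000313] = 6.306, so f = 0.02514.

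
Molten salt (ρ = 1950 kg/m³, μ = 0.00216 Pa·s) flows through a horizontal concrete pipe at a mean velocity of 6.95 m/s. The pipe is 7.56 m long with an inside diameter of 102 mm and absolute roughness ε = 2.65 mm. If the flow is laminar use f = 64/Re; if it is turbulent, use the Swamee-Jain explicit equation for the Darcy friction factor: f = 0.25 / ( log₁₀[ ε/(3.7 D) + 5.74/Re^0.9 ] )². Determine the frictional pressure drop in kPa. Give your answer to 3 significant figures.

ΔP ≈ 189 kPa

Reynolds number Re = ρVD/μ = 1950 · 6.95 · 0.102 / 0.00216 = 6.4e+05.
Re > 4000 → turbulent. Relative roughness ε/D = 0.00265/0.102 = 0.026. Swamee-Jain: f = 0.25/(log₁₀[0.026/3.7 + 5.74/6.4e+05^0.9])² = 0.25/(log₁₀[0.00702 + 3.41e-05])² = 0.25/(-2.151)² = 0.05401.
Darcy-Weisbach: ΔP = f(L/D)(ρV²/2) = 0.05401·(7.56/0.102)·(1950·6.95²/2) = 0.05401·74.12·4.709e+04 = 1.885e+05 Pa.
ΔP = 1.885e+05 Pa = 189 kPa.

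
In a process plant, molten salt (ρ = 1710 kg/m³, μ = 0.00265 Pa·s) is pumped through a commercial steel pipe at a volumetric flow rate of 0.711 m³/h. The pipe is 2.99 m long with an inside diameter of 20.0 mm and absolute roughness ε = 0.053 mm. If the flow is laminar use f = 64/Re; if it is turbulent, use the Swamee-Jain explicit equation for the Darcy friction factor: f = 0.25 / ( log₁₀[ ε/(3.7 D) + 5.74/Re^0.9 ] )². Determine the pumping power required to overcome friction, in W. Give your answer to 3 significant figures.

P ≈ 0.366 W

Q = 0.711 m³/h = 0.711/3600 = 0.0001975 m³/s.
Cross-sectional area A = πD²/4 = π(0.02)²/4 = 0.0003142 m²; mean velocity V = Q/A = 0.0001975/0.0003142 = 0.6287 m/s.
Reynolds number Re = ρVD/μ = 1710 · 0.6287 · 0.02 / 0.00265 = 8113.
Re > 4000 → turbulent. Relative roughness ε/D = 5.3e-05/0.02 = 0.00265. Swamee-Jain: f = 0.25/(log₁₀[0.00265/3.7 + 5.74/8113^0.9])² = 0.25/(log₁₀[0.000716 + 0.00174])² = 0.25/(-2.61)² = 0.03671.
Darcy-Weisbach: ΔP = f(L/D)(ρV²/2) = 0.03671·(2.99/0.02)·(1710·0.6287²/2) = 0.03671·149.5·337.9 = 1854 Pa.
Pumping power P = QΔP = 0.0001975·1854 = 0.3662 W = 0.366 W.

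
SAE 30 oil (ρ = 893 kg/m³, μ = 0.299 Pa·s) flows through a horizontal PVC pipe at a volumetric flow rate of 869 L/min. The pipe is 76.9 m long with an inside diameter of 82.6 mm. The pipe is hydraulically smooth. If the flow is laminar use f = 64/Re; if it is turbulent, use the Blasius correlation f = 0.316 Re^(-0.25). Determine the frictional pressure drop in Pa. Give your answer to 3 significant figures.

ΔP ≈ 291000 Pa

Q = 869 L/min = 869/60000 = 0.01448 m³/s.
Cross-sectional area A = πD²/4 = π(0.0826)²/4 = 0.005359 m²; mean velocity V = Q/A = 0.01448/0.005359 = 2.703 m/s.
Reynolds number Re = ρVD/μ = 893 · 2.703 · 0.0826 / 0.299 = 666.8.
Re < 2300 → laminar flow, so f = 64/Re = 64/666.8 = 0.09598 (the turbulent correlation is not needed).
Darcy-Weisbach: ΔP = f(L/D)(ρV²/2) = 0.09598·(76.9/0.0826)·(893·2.703²/2) = 0.09598·931·3262 = 2.915e+05 Pa.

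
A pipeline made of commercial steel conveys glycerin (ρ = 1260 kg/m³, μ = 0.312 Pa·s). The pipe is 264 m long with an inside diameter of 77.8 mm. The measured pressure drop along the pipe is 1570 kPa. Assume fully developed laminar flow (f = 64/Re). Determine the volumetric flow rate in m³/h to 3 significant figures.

For laminar flow, f = 64/Re with Re = ρVD/μ, so Darcy-Weisbach reduces to ΔP = 32μLV/D². Solving for V: V = ΔP·D²/(32μL) = 1.57e+06·(0.0778)²/(32·0.312·264) = 3.605 m/s.
Check: Re = ρVD/μ = 1260·3.605·0.0778/0.312 = 1133 < 2300, so the laminar assumption holds.
Q = V·A = 3.605·(π/4·0.0778²) = 0.01714 m³/s = 61.7 m³/h.

Q ≈ 61.7 m³/h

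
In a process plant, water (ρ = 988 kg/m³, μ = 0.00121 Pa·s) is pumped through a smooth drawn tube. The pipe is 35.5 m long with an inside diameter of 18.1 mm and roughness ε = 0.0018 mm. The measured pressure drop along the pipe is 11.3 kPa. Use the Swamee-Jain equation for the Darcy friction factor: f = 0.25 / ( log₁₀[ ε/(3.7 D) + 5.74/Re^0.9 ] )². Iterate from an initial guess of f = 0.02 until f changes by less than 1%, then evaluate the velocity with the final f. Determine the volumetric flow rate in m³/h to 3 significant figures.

Q ≈ 0.558 m³/h

Rearranging Darcy-Weisbach: V = √(2·ΔP·D/(f·L·ρ)). With ε/D = 1.8e-06/0.0181 = 9.94e-05, iterate starting from f = 0.02:
  f = 0.02 → V = √(2·1.13e+04·0.0181/(0.02·35.5·988)) = 0.7636 m/s; Re = ρVD/μ = 1.129e+04; f → 0.03015
  f = 0.03015 → V = 0.6219 m/s; Re = 9192; f → 0.03187
  f = 0.03187 → V = 0.6049 m/s; Re = 8940; f → 0.03212
Converged (Δf/f < 1%). With the final f = 0.03212: V = √(2·1.13e+04·0.0181/(0.03212·35.5·988)) = 0.6026 m/s.
Q = V·A = 0.6026·(π/4·0.0181²) = 0.0001551 m³/s = 0.558 m³/h.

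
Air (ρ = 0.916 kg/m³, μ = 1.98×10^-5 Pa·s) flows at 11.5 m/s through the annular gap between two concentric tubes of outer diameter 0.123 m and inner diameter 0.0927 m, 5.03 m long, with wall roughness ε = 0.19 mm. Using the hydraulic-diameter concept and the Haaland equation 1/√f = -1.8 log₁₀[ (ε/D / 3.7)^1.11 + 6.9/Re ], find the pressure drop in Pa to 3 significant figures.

ΔP ≈ 370 Pa

Hydraulic diameter D_h = 4A/P = D_o - D_i = 0.123 - 0.0927 = 0.0303 m.
Re = ρVD_h/μ = 0.916·11.5·0.0303/1.98e-05 = 1.612e+04.
ε/D_h = 0.00019/0.0303 = 0.00627; Haaland gives 1/√f = -1.8 log₁₀[0.00084+0.000428] = 5.214, so f = 0.03678.
ΔP = f(L/D_h)(ρV²/2) = 0.03678·5.03/0.0303·60.57 = 369.8 Pa.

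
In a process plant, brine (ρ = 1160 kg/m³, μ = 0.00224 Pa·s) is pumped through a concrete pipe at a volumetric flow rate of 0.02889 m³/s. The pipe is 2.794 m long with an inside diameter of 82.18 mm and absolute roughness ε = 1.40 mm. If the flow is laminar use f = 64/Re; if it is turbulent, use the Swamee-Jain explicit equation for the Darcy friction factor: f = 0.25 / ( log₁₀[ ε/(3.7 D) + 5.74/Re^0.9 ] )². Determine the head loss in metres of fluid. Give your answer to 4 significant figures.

h_f ≈ 2.370 m

Cross-sectional area A = πD²/4 = π(0.08218)²/4 = 0.005304 m²; mean velocity V = Q/A = 0.02889/0.005304 = 5.447 m/s.
Reynolds number Re = ρVD/μ = 1160 · 5.447 · 0.08218 / 0.00224 = 2.318e+05.
Re > 4000 → turbulent. Relative roughness ε/D = 0.0014/0.08218 = 0.017. Swamee-Jain: f = 0.25/(log₁₀[0.017/3.7 + 5.74/2.318e+05^0.9])² = 0.25/(log₁₀[0.0046 + 8.52e-05])² = 0.25/(-2.329)² = 0.04609.
Darcy-Weisbach: ΔP = f(L/D)(ρV²/2) = 0.04609·(2.794/0.08218)·(1160·5.447²/2) = 0.04609·34·1.721e+04 = 2.696e+04 Pa.
Head loss h_f = ΔP/(ρg) = 2.696e+04/(1160·9.81) = 2.370 m.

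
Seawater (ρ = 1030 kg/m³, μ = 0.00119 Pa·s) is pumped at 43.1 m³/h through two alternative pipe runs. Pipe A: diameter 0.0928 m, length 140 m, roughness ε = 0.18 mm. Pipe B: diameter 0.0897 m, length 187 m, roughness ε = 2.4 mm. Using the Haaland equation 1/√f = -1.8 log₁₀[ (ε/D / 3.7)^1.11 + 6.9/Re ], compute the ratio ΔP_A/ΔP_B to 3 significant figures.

ΔP_A/ΔP_B ≈ 0.281

Pipe A: V = Q/A = 0.01197/0.006764 = 1.77 m/s; Re = 1.422e+05; ε/D = 0.00194; Haaland → f = 0.02439; ΔP_A = f(L/D)(ρV²/2) = 5.936e+04 Pa.
Pipe B: V = Q/A = 0.01197/0.006319 = 1.895 m/s; Re = 1.471e+05; ε/D = 0.0268; Haaland → f = 0.05488; ΔP_B = f(L/D)(ρV²/2) = 2.115e+05 Pa.
ΔP_A/ΔP_B = 5.936e+04/2.115e+05 = 0.281.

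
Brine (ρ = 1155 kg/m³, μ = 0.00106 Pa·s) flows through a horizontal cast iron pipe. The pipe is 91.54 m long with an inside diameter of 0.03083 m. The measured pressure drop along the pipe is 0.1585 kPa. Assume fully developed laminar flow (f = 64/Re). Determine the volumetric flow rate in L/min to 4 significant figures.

Q ≈ 2.173 L/min

For laminar flow, f = 64/Re with Re = ρVD/μ, so Darcy-Weisbach reduces to ΔP = 32μLV/D². Solving for V: V = ΔP·D²/(32μL) = 158.5·(0.03083)²/(32·0.00106·91.54) = 0.04852 m/s.
Check: Re = ρVD/μ = 1155·0.04852·0.03083/0.00106 = 1630 < 2300, so the laminar assumption holds.
Q = V·A = 0.04852·(π/4·0.03083²) = 3.622e-05 m³/s = 2.173 L/min.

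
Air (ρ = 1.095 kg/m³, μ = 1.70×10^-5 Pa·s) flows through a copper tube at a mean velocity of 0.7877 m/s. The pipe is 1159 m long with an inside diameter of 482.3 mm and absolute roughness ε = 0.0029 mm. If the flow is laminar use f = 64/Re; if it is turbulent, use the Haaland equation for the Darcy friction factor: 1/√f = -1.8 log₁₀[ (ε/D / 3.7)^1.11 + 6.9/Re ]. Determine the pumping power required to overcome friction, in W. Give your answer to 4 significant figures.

Reynolds number Re = ρVD/μ = 1.095 · 0.7877 · 0.4823 / 1.7e-05 = 2.447e+04.
Re > 4000 → turbulent. Relative roughness ε/D = 2.9e-06/0.4823 = 6.01e-06. Haaland: 1/√f = -1.8 log₁₀[(6.01e-06/3.7)^1.11 + 6.9/2.447e+04] = -1.8 log₁₀[3.75e-07 + 0.000282] = 6.389, so f = 0.0245.
Darcy-Weisbach: ΔP = f(L/D)(ρV²/2) = 0.0245·(1159/0.4823)·(1.095·0.7877²/2) = 0.0245·2403·0.3397 = 20 Pa.
Q = V·A = 0.7877·0.1827 = 0.1439 m³/s.
Pumping power P = QΔP = 0.1439·20 = 2.8784 W = 2.878 W.

P ≈ 2.878 W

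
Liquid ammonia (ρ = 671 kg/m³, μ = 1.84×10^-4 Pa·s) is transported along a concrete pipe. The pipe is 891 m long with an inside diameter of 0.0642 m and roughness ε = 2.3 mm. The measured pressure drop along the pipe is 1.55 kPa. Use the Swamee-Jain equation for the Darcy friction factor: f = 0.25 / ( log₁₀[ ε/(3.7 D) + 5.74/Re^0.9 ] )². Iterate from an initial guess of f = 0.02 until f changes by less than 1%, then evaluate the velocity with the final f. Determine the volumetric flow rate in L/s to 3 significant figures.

Rearranging Darcy-Weisbach: V = √(2·ΔP·D/(f·L·ρ)). With ε/D = 0.0023/0.0642 = 0.0358, iterate starting from f = 0.02:
  f = 0.02 → V = √(2·1550·0.0642/(0.02·891·671)) = 0.129 m/s; Re = ρVD/μ = 3.02e+04; f → 0.06308
  f = 0.06308 → V = 0.07264 m/s; Re = 1.701e+04; f → 0.06405
  f = 0.06405 → V = 0.07209 m/s; Re = 1.688e+04; f → 0.06407
Converged (Δf/f < 1%). With the final f = 0.06407: V = √(2·1550·0.0642/(0.06407·891·671)) = 0.07208 m/s.
Q = V·A = 0.07208·(π/4·0.0642²) = 0.0002333 m³/s = 0.233 L/s.

Q ≈ 0.233 L/s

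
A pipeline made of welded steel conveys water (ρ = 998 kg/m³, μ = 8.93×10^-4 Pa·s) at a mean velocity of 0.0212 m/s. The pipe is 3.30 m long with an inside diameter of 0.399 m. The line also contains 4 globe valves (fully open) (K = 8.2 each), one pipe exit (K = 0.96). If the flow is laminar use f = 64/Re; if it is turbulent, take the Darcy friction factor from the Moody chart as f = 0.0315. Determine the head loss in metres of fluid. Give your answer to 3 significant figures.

h_f ≈ 7.79×10^-4 m

Reynolds number Re = ρVD/μ = 998 · 0.0212 · 0.399 / 0.000893 = 9453.
Re > 4000 → turbulent; use the Moody-chart value f = 0.0315.
Total minor-loss coefficient ΣK = 4·8.2 + 1·0.96 = 33.8.
ΔP = [f·L/D + ΣK]·(ρV²/2) = [0.0315·3.3/0.399 + 33.8]·(998·0.0212²/2) = [0.2605 + 33.8]·0.2243 = 7.63 Pa.
Head loss h_f = ΔP/(ρg) = 7.63/(998·9.81) = 7.79×10^-4 m.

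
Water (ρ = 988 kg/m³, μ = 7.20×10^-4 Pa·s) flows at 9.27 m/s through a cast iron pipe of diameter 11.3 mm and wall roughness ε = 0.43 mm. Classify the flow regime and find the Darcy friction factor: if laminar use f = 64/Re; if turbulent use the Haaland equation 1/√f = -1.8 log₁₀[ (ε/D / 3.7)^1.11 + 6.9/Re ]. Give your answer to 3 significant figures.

Re = ρVD/μ = 988·9.27·0.0113/0.00072 = 1.437e+05.
Re > 4000 → turbulent. ε/D = 0.00043/0.0113 = 0.0381; Haaland: 1/√f = -1.8 log₁₀[0.00622 + 4.8e-05] = 3.966, so f = 0.06359.

f ≈ 0.0636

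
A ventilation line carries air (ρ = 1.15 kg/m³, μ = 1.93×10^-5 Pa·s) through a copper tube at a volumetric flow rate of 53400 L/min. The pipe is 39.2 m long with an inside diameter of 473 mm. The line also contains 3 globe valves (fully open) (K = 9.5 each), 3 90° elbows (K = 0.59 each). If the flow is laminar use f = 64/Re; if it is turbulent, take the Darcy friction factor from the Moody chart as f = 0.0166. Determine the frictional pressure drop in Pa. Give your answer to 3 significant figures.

Q = 53400 L/min = 53400/60000 = 0.89 m³/s.
Cross-sectional area A = πD²/4 = π(0.473)²/4 = 0.1757 m²; mean velocity V = Q/A = 0.89/0.1757 = 5.065 m/s.
Reynolds number Re = ρVD/μ = 1.15 · 5.065 · 0.473 / 1.93e-05 = 1.428e+05.
Re > 4000 → turbulent; use the Moody-chart value f = 0.0166.
Total minor-loss coefficient ΣK = 3·9.5 + 3·0.59 = 30.3.
ΔP = [f·L/D + ΣK]·(ρV²/2) = [0.0166·39.2/0.473 + 30.3]·(1.15·5.065²/2) = [1.376 + 30.3]·14.75 = 466.8 Pa.

ΔP ≈ 467 Pa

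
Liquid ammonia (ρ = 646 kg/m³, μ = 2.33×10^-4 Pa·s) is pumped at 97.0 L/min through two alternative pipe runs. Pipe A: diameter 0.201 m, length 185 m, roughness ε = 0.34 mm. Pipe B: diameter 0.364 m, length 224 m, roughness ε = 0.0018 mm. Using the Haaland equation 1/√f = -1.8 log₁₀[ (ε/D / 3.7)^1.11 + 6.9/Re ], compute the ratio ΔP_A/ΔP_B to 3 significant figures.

ΔP_A/ΔP_B ≈ 16.1

Pipe A: V = Q/A = 0.001617/0.03173 = 0.05095 m/s; Re = 2.839e+04; ε/D = 0.00169; Haaland → f = 0.02738; ΔP_A = f(L/D)(ρV²/2) = 21.13 Pa.
Pipe B: V = Q/A = 0.001617/0.1041 = 0.01554 m/s; Re = 1.568e+04; ε/D = 4.95e-06; Haaland → f = 0.0274; ΔP_B = f(L/D)(ρV²/2) = 1.315 Pa.
ΔP_A/ΔP_B = 21.13/1.315 = 16.1.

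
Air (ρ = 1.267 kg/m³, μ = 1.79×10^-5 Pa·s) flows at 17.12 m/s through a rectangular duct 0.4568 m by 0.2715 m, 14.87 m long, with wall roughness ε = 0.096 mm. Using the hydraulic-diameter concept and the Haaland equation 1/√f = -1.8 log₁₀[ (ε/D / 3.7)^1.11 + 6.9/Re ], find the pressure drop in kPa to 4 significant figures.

ΔP ≈ 0.1316 kPa

Hydraulic diameter D_h = 4A/P = 4·(0.4568·0.2715)/(2·(0.4568+0.2715)) = 0.4961/1.457 = 0.3406 m.
Re = ρVD_h/μ = 1.267·17.12·0.3406/1.79e-05 = 4.127e+05.
ε/D_h = 9.6e-05/0.3406 = 0.000282; Haaland gives 1/√f = -1.8 log₁₀[2.68e-05+1.67e-05] = 7.85, so f = 0.01623.
ΔP = f(L/D_h)(ρV²/2) = 0.01623·14.87/0.3406·185.7 = 131.6 Pa.
ΔP = 0.1316 kPa.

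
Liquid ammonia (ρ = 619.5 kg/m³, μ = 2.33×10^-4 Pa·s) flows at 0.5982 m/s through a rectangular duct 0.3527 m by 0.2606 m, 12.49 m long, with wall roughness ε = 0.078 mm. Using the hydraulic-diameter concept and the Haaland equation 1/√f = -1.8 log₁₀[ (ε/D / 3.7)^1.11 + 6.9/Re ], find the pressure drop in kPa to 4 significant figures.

Hydraulic diameter D_h = 4A/P = 4·(0.3527·0.2606)/(2·(0.3527+0.2606)) = 0.3677/1.227 = 0.2997 m.
Re = ρVD_h/μ = 619.5·0.5982·0.2997/0.000233 = 4.767e+05.
ε/D_h = 7.8e-05/0.2997 = 0.00026; Haaland gives 1/√f = -1.8 log₁₀[2.46e-05+1.45e-05] = 7.935, so f = 0.01588.
ΔP = f(L/D_h)(ρV²/2) = 0.01588·12.49/0.2997·110.8 = 73.35 Pa.
ΔP = 0.07335 kPa.

ΔP ≈ 0.07335 kPa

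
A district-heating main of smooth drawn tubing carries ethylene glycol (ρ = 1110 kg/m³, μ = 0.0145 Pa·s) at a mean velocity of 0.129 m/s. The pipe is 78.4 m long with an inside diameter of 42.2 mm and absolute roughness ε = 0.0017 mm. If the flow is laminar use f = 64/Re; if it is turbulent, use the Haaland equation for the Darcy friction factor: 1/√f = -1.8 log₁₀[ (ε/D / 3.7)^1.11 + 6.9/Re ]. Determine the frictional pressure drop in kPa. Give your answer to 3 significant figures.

ΔP ≈ 2.64 kPa

Reynolds number Re = ρVD/μ = 1110 · 0.129 · 0.0422 / 0.0145 = 416.7.
Re < 2300 → laminar flow, so f = 64/Re = 64/416.7 = 0.1536 (the turbulent correlation is not needed).
Darcy-Weisbach: ΔP = f(L/D)(ρV²/2) = 0.1536·(78.4/0.0422)·(1110·0.129²/2) = 0.1536·1858·9.236 = 2635 Pa.
ΔP = 2635 Pa = 2.64 kPa.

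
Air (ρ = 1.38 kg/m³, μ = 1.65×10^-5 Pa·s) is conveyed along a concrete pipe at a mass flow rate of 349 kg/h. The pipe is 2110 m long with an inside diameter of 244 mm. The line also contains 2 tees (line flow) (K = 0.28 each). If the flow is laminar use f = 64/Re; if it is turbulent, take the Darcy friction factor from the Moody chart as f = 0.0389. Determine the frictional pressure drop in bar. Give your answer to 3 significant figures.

ṁ = 349 kg/h = 349/3600 = 0.09694 kg/s.
A = πD²/4 = π(0.244)²/4 = 0.04676 m²; mean velocity V = ṁ/(ρA) = 0.09694/(1.38 · 0.04676) = 1.502 m/s.
Reynolds number Re = ρVD/μ = 1.38 · 1.502 · 0.244 / 1.65e-05 = 3.066e+04.
Re > 4000 → turbulent; use the Moody-chart value f = 0.0389.
Total minor-loss coefficient ΣK = 2·0.28 = 0.56.
ΔP = [f·L/D + ΣK]·(ρV²/2) = [0.0389·2110/0.244 + 0.56]·(1.38·1.502²/2) = [336.4 + 0.56]·1.557 = 524.8 Pa.
ΔP = 524.8 Pa = 0.00525 bar.

ΔP ≈ 0.00525 bar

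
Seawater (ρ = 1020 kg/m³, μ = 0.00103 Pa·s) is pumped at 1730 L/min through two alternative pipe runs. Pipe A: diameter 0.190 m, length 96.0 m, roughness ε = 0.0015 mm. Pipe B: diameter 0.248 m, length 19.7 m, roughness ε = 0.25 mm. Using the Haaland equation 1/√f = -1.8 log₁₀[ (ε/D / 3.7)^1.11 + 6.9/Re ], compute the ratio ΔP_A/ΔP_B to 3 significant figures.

ΔP_A/ΔP_B ≈ 13.6

Pipe A: V = Q/A = 0.02883/0.02835 = 1.017 m/s; Re = 1.913e+05; ε/D = 7.89e-06; Haaland → f = 0.01568; ΔP_A = f(L/D)(ρV²/2) = 4178 Pa.
Pipe B: V = Q/A = 0.02883/0.04831 = 0.5969 m/s; Re = 1.466e+05; ε/D = 0.00101; Haaland → f = 0.02134; ΔP_B = f(L/D)(ρV²/2) = 308.1 Pa.
ΔP_A/ΔP_B = 4178/308.1 = 13.6.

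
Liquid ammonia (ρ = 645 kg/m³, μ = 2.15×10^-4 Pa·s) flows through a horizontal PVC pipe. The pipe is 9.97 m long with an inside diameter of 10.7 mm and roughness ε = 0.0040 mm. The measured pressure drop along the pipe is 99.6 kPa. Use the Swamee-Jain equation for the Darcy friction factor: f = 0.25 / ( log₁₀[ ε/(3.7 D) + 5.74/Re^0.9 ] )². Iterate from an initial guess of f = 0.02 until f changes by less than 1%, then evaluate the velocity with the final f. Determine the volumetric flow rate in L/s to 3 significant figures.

Q ≈ 0.375 L/s

Rearranging Darcy-Weisbach: V = √(2·ΔP·D/(f·L·ρ)). With ε/D = 4e-06/0.0107 = 0.000374, iterate starting from f = 0.02:
  f = 0.02 → V = √(2·9.96e+04·0.0107/(0.02·9.97·645)) = 4.071 m/s; Re = ρVD/μ = 1.307e+05; f → 0.01915
  f = 0.01915 → V = 4.16 m/s; Re = 1.335e+05; f → 0.0191
Converged (Δf/f < 1%). With the final f = 0.0191: V = √(2·9.96e+04·0.0107/(0.0191·9.97·645)) = 4.166 m/s.
Q = V·A = 4.166·(π/4·0.0107²) = 0.0003746 m³/s = 0.375 L/s.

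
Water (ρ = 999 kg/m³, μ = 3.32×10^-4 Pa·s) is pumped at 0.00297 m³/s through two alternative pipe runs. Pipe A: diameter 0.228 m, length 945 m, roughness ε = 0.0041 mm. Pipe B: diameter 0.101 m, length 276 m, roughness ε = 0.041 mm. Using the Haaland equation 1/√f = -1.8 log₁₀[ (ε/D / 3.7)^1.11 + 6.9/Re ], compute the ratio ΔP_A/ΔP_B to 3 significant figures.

ΔP_A/ΔP_B ≈ 0.0627

Pipe A: V = Q/A = 0.00297/0.04083 = 0.07274 m/s; Re = 4.991e+04; ε/D = 1.8e-05; Haaland → f = 0.02076; ΔP_A = f(L/D)(ρV²/2) = 227.5 Pa.
Pipe B: V = Q/A = 0.00297/0.008012 = 0.3707 m/s; Re = 1.127e+05; ε/D = 0.000406; Haaland → f = 0.01935; ΔP_B = f(L/D)(ρV²/2) = 3630 Pa.
ΔP_A/ΔP_B = 227.5/3630 = 0.0627.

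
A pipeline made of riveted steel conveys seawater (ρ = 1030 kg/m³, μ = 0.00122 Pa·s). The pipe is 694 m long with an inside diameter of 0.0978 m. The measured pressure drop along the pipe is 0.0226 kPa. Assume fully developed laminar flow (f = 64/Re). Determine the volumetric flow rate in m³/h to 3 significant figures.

For laminar flow, f = 64/Re with Re = ρVD/μ, so Darcy-Weisbach reduces to ΔP = 32μLV/D². Solving for V: V = ΔP·D²/(32μL) = 22.6·(0.0978)²/(32·0.00122·694) = 0.007978 m/s.
Check: Re = ρVD/μ = 1030·0.007978·0.0978/0.00122 = 658.8 < 2300, so the laminar assumption holds.
Q = V·A = 0.007978·(π/4·0.0978²) = 5.994e-05 m³/s = 0.216 m³/h.

Q ≈ 0.216 m³/h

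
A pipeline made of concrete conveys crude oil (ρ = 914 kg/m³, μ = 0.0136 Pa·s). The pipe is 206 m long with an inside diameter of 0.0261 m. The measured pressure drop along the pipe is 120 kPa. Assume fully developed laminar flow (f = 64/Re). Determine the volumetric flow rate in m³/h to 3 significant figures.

For laminar flow, f = 64/Re with Re = ρVD/μ, so Darcy-Weisbach reduces to ΔP = 32μLV/D². Solving for V: V = ΔP·D²/(32μL) = 1.2e+05·(0.0261)²/(32·0.0136·206) = 0.9118 m/s.
Check: Re = ρVD/μ = 914·0.9118·0.0261/0.0136 = 1599 < 2300, so the laminar assumption holds.
Q = V·A = 0.9118·(π/4·0.0261²) = 0.0004878 m³/s = 1.76 m³/h.

Q ≈ 1.76 m³/h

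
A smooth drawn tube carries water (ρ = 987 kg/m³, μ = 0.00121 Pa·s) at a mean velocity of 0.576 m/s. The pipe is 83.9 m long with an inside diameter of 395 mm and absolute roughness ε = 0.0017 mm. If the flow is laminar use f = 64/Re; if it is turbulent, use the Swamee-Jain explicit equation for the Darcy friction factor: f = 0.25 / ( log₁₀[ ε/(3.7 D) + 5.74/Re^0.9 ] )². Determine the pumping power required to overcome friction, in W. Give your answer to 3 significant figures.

P ≈ 38.8 W

Reynolds number Re = ρVD/μ = 987 · 0.576 · 0.395 / 0.00121 = 1.856e+05.
Re > 4000 → turbulent. Relative roughness ε/D = 1.7e-06/0.395 = 4.3e-06. Swamee-Jain: f = 0.25/(log₁₀[4.3e-06/3.7 + 5.74/1.856e+05^0.9])² = 0.25/(log₁₀[1.16e-06 + 0.000104])² = 0.25/(-3.978)² = 0.0158.
Darcy-Weisbach: ΔP = f(L/D)(ρV²/2) = 0.0158·(83.9/0.395)·(987·0.576²/2) = 0.0158·212.4·163.7 = 549.4 Pa.
Q = V·A = 0.576·0.1225 = 0.07058 m³/s.
Pumping power P = QΔP = 0.07058·549.4 = 38.78 W = 38.8 W.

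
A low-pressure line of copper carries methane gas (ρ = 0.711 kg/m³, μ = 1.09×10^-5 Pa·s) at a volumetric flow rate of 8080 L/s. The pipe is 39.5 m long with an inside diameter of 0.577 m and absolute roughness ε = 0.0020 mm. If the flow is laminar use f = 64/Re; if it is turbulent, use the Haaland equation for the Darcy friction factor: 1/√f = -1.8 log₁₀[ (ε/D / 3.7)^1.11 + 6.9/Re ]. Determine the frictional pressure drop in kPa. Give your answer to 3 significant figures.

ΔP ≈ 0.264 kPa

Q = 8080 L/s = 8080/1000 = 8.08 m³/s.
Cross-sectional area A = πD²/4 = π(0.577)²/4 = 0.2615 m²; mean velocity V = Q/A = 8.08/0.2615 = 30.9 m/s.
Reynolds number Re = ρVD/μ = 0.711 · 30.9 · 0.577 / 1.09e-05 = 1.163e+06.
Re > 4000 → turbulent. Relative roughness ε/D = 2e-06/0.577 = 3.47e-06. Haaland: 1/√f = -1.8 log₁₀[(3.47e-06/3.7)^1.11 + 6.9/1.163e+06] = -1.8 log₁₀[2.03e-07 + 5.93e-06] = 9.382, so f = 0.01136.
Darcy-Weisbach: ΔP = f(L/D)(ρV²/2) = 0.01136·(39.5/0.577)·(0.711·30.9²/2) = 0.01136·68.46·339.5 = 264 Pa.
ΔP = 264 Pa = 0.264 kPa.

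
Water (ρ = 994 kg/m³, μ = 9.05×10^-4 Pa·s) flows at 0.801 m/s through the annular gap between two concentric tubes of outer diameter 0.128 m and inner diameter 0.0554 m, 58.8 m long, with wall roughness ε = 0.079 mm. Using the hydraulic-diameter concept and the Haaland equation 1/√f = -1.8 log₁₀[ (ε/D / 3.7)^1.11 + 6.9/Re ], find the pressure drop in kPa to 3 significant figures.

Hydraulic diameter D_h = 4A/P = D_o - D_i = 0.128 - 0.0554 = 0.0726 m.
Re = ρVD_h/μ = 994·0.801·0.0726/0.000905 = 6.387e+04.
ε/D_h = 7.9e-05/0.0726 = 0.00109; Haaland gives 1/√f = -1.8 log₁₀[0.00012+0.000108] = 6.555, so f = 0.02327.
ΔP = f(L/D_h)(ρV²/2) = 0.02327·58.8/0.0726·318.9 = 6011 Pa.
ΔP = 6.01 kPa.

ΔP ≈ 6.01 kPa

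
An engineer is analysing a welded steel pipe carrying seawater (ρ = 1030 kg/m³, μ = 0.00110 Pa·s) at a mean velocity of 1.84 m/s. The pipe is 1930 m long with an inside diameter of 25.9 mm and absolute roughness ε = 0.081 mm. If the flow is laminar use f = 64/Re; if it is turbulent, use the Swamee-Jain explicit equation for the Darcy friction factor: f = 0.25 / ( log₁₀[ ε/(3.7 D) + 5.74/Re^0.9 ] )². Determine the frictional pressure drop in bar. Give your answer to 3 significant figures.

Reynolds number Re = ρVD/μ = 1030 · 1.84 · 0.0259 / 0.0011 = 4.462e+04.
Re > 4000 → turbulent. Relative roughness ε/D = 8.1e-05/0.0259 = 0.00313. Swamee-Jain: f = 0.25/(log₁₀[0.00313/3.7 + 5.74/4.462e+04^0.9])² = 0.25/(log₁₀[0.000845 + 0.000375])² = 0.25/(-2.913)² = 0.02945.
Darcy-Weisbach: ΔP = f(L/D)(ρV²/2) = 0.02945·(1930/0.0259)·(1030·1.84²/2) = 0.02945·7.452e+04·1744 = 3.827e+06 Pa.
ΔP = 3.827e+06 Pa = 38.3 bar.

ΔP ≈ 38.3 bar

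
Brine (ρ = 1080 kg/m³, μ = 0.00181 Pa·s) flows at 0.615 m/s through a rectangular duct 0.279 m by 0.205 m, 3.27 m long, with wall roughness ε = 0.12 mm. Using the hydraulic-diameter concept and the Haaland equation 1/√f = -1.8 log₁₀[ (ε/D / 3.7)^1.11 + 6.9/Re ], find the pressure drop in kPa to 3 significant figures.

ΔP ≈ 0.0579 kPa

Hydraulic diameter D_h = 4A/P = 4·(0.279·0.205)/(2·(0.279+0.205)) = 0.2288/0.968 = 0.2363 m.
Re = ρVD_h/μ = 1080·0.615·0.2363/0.00181 = 8.673e+04.
ε/D_h = 0.00012/0.2363 = 0.000508; Haaland gives 1/√f = -1.8 log₁₀[5.16e-05+7.96e-05] = 6.988, so f = 0.02048.
ΔP = f(L/D_h)(ρV²/2) = 0.02048·3.27/0.2363·204.2 = 57.87 Pa.
ΔP = 0.0579 kPa.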